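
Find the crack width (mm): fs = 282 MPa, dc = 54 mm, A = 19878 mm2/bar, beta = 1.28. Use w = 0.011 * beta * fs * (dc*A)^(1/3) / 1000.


w = 0.011 * beta * fs * (dc * A)^(1/3) / 1000
= 0.011 * 1.28 * 282 * (54 * 19878)^(1/3) / 1000
= 0.407 mm

0.407


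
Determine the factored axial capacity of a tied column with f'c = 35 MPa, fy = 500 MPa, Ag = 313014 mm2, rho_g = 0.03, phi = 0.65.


Ast = rho * Ag = 0.03 * 313014 = 9390.42 mm2
phi*Pn = 0.65 * 0.80 * (0.85 * 35 * (313014 - 9390.42) + 500 * 9390.42) / 1000
= 7138.57 kN

7138.57


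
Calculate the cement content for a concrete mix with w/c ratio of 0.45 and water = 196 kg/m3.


Cement = water / (w/c)
= 196 / 0.45
= 435.6 kg/m3

435.6


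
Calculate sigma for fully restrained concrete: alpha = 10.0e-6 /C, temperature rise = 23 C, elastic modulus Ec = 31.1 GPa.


sigma = alpha * dT * Ec
= 10.0e-6 * 23 * 31.1 * 1000
= 7.153 MPa

7.153


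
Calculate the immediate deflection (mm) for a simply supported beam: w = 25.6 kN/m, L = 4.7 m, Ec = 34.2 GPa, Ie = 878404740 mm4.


Convert: L = 4.7 m = 4700 mm, Ec = 34.2 GPa = 34200 MPa
delta = 5 * 25.6 * 4700^4 / (384 * 34200 * 878404740)
= 5.41 mm

5.41


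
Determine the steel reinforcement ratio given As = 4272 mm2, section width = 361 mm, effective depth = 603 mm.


rho = As / (b * d)
= 4272 / (361 * 603)
= 0.0196

0.0196


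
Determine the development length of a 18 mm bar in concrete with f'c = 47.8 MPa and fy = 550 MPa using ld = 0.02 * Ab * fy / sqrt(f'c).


Ab = pi * 18^2 / 4 = 254.469 mm2
ld = 0.02 * 254.469 * 550 / sqrt(47.8)
= 404.9 mm

404.9


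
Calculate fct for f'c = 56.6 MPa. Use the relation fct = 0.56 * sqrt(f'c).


fct = 0.56 * sqrt(56.6)
= 0.56 * 7.523
= 4.213 MPa

4.213


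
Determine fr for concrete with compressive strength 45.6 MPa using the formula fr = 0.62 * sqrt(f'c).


fr = 0.62 * sqrt(45.6)
= 4.187 MPa

4.187


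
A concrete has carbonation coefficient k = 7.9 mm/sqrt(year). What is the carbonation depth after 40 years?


depth = k * sqrt(t)
= 7.9 * sqrt(40)
= 49.96 mm

49.96


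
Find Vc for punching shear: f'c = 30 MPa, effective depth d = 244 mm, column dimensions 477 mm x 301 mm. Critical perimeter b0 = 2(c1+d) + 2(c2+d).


b0 = 2*(477 + 244) + 2*(301 + 244) = 2532 mm
Vc = 0.33 * sqrt(30) * 2532 * 244 / 1000
= 1116.68 kN

1116.68


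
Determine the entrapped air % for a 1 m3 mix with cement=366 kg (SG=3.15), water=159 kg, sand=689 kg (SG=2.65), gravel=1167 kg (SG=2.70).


Vol cement = 366 / (3.15 * 1000) = 0.11619 m3
Vol water = 159 / 1000 = 0.159 m3
Vol sand = 689 / (2.65 * 1000) = 0.26 m3
Vol gravel = 1167 / (2.70 * 1000) = 0.432222 m3
Total solid + water volume = 0.967413 m3
Air = (1 - 0.967413) * 100 = 3.26%

3.26


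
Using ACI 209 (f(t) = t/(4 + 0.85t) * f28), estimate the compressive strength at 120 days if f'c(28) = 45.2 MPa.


f(120) = 120 / (4 + 0.85 * 120) * 45.2
= 120 / 106.0 * 45.2
= 51.17 MPa

51.17


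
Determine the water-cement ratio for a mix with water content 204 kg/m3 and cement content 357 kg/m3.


w/c = water / cement
w/c = 204 / 357 = 0.571

0.571


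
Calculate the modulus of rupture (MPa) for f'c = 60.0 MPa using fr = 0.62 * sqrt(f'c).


fr = 0.62 * sqrt(60.0)
= 4.802 MPa

4.802


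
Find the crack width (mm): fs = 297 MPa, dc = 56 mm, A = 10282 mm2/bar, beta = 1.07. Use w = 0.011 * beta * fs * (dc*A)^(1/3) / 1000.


w = 0.011 * beta * fs * (dc * A)^(1/3) / 1000
= 0.011 * 1.07 * 297 * (56 * 10282)^(1/3) / 1000
= 0.291 mm

0.291


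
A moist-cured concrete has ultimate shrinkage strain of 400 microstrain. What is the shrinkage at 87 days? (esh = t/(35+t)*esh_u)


esh(87) = 87 / (35 + 87) * 400
= 87 / 122 * 400
= 285.2 microstrain

285.2


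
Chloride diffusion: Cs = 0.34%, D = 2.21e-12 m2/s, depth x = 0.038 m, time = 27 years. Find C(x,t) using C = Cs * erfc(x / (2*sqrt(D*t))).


t_seconds = 27 * 365.25 * 24 * 3600 = 852055200.0 s
arg = 0.038 / (2 * sqrt(2.21e-12 * 852055200.0))
= 0.4378
erfc(0.4378) = 0.5358
C = 0.34 * 0.5358 = 0.1822%

0.1822


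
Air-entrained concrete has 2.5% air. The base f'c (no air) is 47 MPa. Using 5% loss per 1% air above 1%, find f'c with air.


Strength loss = (2.5 - 1) * 5 = 7.5%
f'c = 47 * (1 - 7.5/100)
= 43.48 MPa

43.48


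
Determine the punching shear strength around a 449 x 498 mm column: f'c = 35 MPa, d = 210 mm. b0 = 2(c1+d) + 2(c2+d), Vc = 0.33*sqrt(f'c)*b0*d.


b0 = 2*(449 + 210) + 2*(498 + 210) = 2734 mm
Vc = 0.33 * sqrt(35) * 2734 * 210 / 1000
= 1120.9 kN

1120.9


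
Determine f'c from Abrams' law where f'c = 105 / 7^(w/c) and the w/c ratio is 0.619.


f'c = 105 / 7^0.619
= 105 / 3.335
= 31.48 MPa

31.48


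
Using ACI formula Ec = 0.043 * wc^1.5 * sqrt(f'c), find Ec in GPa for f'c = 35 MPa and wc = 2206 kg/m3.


Ec = 0.043 * 2206^1.5 * sqrt(35) / 1000
= 26.36 GPa

26.36


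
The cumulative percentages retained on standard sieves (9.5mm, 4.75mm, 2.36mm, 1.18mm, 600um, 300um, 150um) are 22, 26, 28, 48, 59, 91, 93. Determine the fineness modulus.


FM = sum(cumulative % retained) / 100
= 367 / 100
= 3.67

3.67


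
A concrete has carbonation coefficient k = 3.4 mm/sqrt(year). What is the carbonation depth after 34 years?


depth = k * sqrt(t)
= 3.4 * sqrt(34)
= 19.83 mm

19.83


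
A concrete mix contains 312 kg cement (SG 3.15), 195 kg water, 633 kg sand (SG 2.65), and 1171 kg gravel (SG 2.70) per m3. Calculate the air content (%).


Vol cement = 312 / (3.15 * 1000) = 0.099048 m3
Vol water = 195 / 1000 = 0.195 m3
Vol sand = 633 / (2.65 * 1000) = 0.238868 m3
Vol gravel = 1171 / (2.70 * 1000) = 0.433704 m3
Total solid + water volume = 0.966619 m3
Air = (1 - 0.966619) * 100 = 3.34%

3.34


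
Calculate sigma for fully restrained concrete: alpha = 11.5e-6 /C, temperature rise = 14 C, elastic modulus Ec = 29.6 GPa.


sigma = alpha * dT * Ec
= 11.5e-6 * 14 * 29.6 * 1000
= 4.766 MPa

4.766


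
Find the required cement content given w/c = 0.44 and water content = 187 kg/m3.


Cement = water / (w/c)
= 187 / 0.44
= 425.0 kg/m3

425.0


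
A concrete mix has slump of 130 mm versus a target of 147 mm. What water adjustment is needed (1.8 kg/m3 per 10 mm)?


Difference = 147 - 130 = 17 mm
Water adjustment = 17 * 1.8 / 10 = 3.1 kg/m3

3.1


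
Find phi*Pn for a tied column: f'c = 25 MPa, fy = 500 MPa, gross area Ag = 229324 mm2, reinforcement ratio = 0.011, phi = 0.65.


Ast = rho * Ag = 0.011 * 229324 = 2522.564 mm2
phi*Pn = 0.65 * 0.80 * (0.85 * 25 * (229324 - 2522.564) + 500 * 2522.564) / 1000
= 3162.02 kN

3162.02


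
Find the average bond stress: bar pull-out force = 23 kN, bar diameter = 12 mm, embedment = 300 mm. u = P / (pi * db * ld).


u = P / (pi * db * ld)
= 23 * 1000 / (pi * 12 * 300)
= 2.034 MPa

2.034


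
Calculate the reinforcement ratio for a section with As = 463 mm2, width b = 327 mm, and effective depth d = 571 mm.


rho = As / (b * d)
= 463 / (327 * 571)
= 0.0025

0.0025


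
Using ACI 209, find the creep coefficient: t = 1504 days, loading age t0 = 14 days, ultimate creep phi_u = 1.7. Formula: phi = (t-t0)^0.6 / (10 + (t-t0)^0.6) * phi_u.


dt = 1504 - 14 = 1490
phi = 1490^0.6 / (10 + 1490^0.6) * 1.7
= 1.511

1.511


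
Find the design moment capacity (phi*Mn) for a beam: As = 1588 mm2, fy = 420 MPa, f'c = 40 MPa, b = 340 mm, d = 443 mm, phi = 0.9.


a = As * fy / (0.85 * f'c * b)
= 1588 * 420 / (0.85 * 40 * 340)
= 57.6955 mm
Mn = As * fy * (d - a/2) / 10^6
= 276.223 kN-m
phi*Mn = 0.9 * 276.223 = 248.6 kN-m

248.6


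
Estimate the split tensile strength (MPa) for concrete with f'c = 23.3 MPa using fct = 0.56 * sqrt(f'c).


fct = 0.56 * sqrt(23.3)
= 0.56 * 4.827
= 2.703 MPa

2.703


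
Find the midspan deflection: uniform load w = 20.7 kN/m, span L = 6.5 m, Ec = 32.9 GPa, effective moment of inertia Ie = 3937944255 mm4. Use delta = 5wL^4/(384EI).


Convert: L = 6.5 m = 6500 mm, Ec = 32.9 GPa = 32900 MPa
delta = 5 * 20.7 * 6500^4 / (384 * 32900 * 3937944255)
= 3.71 mm

3.71


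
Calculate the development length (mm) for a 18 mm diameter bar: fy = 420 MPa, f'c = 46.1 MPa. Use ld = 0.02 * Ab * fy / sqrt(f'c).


Ab = pi * 18^2 / 4 = 254.469 mm2
ld = 0.02 * 254.469 * 420 / sqrt(46.1)
= 314.8 mm

314.8


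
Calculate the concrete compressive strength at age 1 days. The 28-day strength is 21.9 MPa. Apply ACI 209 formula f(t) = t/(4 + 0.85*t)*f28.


f(1) = 1 / (4 + 0.85 * 1) * 21.9
= 1 / 4.85 * 21.9
= 4.52 MPa

4.52


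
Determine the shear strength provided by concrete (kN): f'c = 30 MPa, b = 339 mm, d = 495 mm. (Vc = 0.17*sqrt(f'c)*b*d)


Vc = 0.17 * sqrt(30) * 339 * 495 / 1000
= 156.25 kN

156.25


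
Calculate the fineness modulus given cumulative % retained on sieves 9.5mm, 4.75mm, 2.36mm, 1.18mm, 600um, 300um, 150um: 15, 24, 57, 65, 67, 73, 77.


FM = sum(cumulative % retained) / 100
= 378 / 100
= 3.78

3.78


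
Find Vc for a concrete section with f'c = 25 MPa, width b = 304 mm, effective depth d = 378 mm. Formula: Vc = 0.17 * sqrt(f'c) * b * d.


Vc = 0.17 * sqrt(25) * 304 * 378 / 1000
= 97.68 kN

97.68


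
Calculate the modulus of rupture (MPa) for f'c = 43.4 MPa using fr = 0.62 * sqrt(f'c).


fr = 0.62 * sqrt(43.4)
= 4.084 MPa

4.084


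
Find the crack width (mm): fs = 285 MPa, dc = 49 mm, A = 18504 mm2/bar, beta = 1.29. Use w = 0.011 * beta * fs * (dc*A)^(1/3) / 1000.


w = 0.011 * beta * fs * (dc * A)^(1/3) / 1000
= 0.011 * 1.29 * 285 * (49 * 18504)^(1/3) / 1000
= 0.391 mm

0.391


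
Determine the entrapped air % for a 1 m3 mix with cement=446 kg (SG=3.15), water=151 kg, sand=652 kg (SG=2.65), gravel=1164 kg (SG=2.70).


Vol cement = 446 / (3.15 * 1000) = 0.141587 m3
Vol water = 151 / 1000 = 0.151 m3
Vol sand = 652 / (2.65 * 1000) = 0.246038 m3
Vol gravel = 1164 / (2.70 * 1000) = 0.431111 m3
Total solid + water volume = 0.969736 m3
Air = (1 - 0.969736) * 100 = 3.03%

3.03


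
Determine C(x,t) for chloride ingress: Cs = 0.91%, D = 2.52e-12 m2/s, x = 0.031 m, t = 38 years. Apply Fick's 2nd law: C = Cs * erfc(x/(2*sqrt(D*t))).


t_seconds = 38 * 365.25 * 24 * 3600 = 1199188800.0 s
arg = 0.031 / (2 * sqrt(2.52e-12 * 1199188800.0))
= 0.282
erfc(0.282) = 0.6901
C = 0.91 * 0.6901 = 0.628%

0.628


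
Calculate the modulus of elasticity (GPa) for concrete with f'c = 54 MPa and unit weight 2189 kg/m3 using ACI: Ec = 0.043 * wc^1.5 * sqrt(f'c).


Ec = 0.043 * 2189^1.5 * sqrt(54) / 1000
= 32.36 GPa

32.36


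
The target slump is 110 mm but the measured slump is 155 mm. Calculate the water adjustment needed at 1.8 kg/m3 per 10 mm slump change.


Difference = 110 - 155 = -45 mm
Water adjustment = -45 * 1.8 / 10 = -8.1 kg/m3

-8.1


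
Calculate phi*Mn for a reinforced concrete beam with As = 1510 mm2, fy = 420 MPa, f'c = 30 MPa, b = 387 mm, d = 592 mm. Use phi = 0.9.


a = As * fy / (0.85 * f'c * b)
= 1510 * 420 / (0.85 * 30 * 387)
= 64.2651 mm
Mn = As * fy * (d - a/2) / 10^6
= 355.0679 kN-m
phi*Mn = 0.9 * 355.0679 = 319.56 kN-m

319.56


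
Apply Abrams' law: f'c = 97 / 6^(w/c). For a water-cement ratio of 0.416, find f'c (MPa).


f'c = 97 / 6^0.416
= 97 / 2.107
= 46.03 MPa

46.03


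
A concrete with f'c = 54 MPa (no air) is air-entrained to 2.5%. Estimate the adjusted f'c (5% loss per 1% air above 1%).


Strength loss = (2.5 - 1) * 5 = 7.5%
f'c = 54 * (1 - 7.5/100)
= 49.95 MPa

49.95


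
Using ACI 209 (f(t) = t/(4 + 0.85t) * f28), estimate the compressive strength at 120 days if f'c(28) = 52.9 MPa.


f(120) = 120 / (4 + 0.85 * 120) * 52.9
= 120 / 106.0 * 52.9
= 59.89 MPa

59.89


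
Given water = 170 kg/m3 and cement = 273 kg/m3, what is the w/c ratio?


w/c = water / cement
w/c = 170 / 273 = 0.623

0.623


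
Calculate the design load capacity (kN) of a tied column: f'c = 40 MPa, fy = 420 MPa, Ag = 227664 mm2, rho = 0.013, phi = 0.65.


Ast = rho * Ag = 0.013 * 227664 = 2959.632 mm2
phi*Pn = 0.65 * 0.80 * (0.85 * 40 * (227664 - 2959.632) + 420 * 2959.632) / 1000
= 4619.16 kN

4619.16


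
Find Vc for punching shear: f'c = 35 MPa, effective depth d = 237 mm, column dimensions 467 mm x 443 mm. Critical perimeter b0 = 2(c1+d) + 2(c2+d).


b0 = 2*(467 + 237) + 2*(443 + 237) = 2768 mm
Vc = 0.33 * sqrt(35) * 2768 * 237 / 1000
= 1280.74 kN

1280.74


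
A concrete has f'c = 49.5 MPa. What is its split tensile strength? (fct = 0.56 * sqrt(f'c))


fct = 0.56 * sqrt(49.5)
= 0.56 * 7.036
= 3.94 MPa

3.94


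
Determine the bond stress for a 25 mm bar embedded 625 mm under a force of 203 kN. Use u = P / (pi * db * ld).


u = P / (pi * db * ld)
= 203 * 1000 / (pi * 25 * 625)
= 4.135 MPa

4.135


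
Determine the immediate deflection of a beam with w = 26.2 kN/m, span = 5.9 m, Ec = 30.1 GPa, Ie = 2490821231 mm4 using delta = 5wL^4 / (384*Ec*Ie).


Convert: L = 5.9 m = 5900 mm, Ec = 30.1 GPa = 30100 MPa
delta = 5 * 26.2 * 5900^4 / (384 * 30100 * 2490821231)
= 5.51 mm

5.51


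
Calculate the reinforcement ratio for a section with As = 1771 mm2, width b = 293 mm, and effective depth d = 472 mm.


rho = As / (b * d)
= 1771 / (293 * 472)
= 0.0128

0.0128


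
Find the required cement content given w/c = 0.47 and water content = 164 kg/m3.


Cement = water / (w/c)
= 164 / 0.47
= 348.9 kg/m3

348.9


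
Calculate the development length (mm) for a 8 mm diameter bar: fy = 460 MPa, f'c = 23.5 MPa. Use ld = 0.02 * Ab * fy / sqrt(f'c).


Ab = pi * 8^2 / 4 = 50.265 mm2
ld = 0.02 * 50.265 * 460 / sqrt(23.5)
= 95.4 mm

95.4


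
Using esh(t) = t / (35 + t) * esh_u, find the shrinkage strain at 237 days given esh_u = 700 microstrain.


esh(237) = 237 / (35 + 237) * 700
= 237 / 272 * 700
= 609.9 microstrain

609.9


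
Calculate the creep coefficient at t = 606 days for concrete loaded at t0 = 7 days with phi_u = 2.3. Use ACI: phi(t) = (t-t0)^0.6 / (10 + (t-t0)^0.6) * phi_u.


dt = 606 - 7 = 599
phi = 599^0.6 / (10 + 599^0.6) * 2.3
= 1.892

1.892


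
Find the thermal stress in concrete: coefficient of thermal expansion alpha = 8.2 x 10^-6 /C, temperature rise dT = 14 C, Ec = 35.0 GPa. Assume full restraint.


sigma = alpha * dT * Ec
= 8.2e-6 * 14 * 35.0 * 1000
= 4.018 MPa

4.018


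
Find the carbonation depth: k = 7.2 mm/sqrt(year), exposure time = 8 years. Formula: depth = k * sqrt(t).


depth = k * sqrt(t)
= 7.2 * sqrt(8)
= 20.36 mm

20.36


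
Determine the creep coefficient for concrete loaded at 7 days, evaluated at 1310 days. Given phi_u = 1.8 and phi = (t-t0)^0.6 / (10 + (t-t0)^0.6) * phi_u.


dt = 1310 - 7 = 1303
phi = 1303^0.6 / (10 + 1303^0.6) * 1.8
= 1.586

1.586


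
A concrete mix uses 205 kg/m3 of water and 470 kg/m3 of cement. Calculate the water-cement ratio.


w/c = water / cement
w/c = 205 / 470 = 0.436

0.436


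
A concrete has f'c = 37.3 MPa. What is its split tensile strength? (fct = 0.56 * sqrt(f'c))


fct = 0.56 * sqrt(37.3)
= 0.56 * 6.107
= 3.42 MPa

3.42


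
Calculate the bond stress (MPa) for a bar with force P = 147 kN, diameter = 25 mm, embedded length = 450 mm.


u = P / (pi * db * ld)
= 147 * 1000 / (pi * 25 * 450)
= 4.159 MPa

4.159


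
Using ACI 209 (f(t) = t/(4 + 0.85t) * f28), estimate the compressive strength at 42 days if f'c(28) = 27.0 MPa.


f(42) = 42 / (4 + 0.85 * 42) * 27.0
= 42 / 39.7 * 27.0
= 28.56 MPa

28.56


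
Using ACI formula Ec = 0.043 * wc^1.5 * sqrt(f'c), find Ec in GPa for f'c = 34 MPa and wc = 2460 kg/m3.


Ec = 0.043 * 2460^1.5 * sqrt(34) / 1000
= 30.59 GPa

30.59


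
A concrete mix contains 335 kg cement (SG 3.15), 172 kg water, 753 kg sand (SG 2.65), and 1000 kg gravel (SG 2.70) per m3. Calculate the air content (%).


Vol cement = 335 / (3.15 * 1000) = 0.106349 m3
Vol water = 172 / 1000 = 0.172 m3
Vol sand = 753 / (2.65 * 1000) = 0.284151 m3
Vol gravel = 1000 / (2.70 * 1000) = 0.37037 m3
Total solid + water volume = 0.932871 m3
Air = (1 - 0.932871) * 100 = 6.71%

6.71


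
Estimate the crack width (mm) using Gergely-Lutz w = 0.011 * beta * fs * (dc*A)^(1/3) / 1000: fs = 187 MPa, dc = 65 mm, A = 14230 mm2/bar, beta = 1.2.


w = 0.011 * beta * fs * (dc * A)^(1/3) / 1000
= 0.011 * 1.2 * 187 * (65 * 14230)^(1/3) / 1000
= 0.241 mm

0.241


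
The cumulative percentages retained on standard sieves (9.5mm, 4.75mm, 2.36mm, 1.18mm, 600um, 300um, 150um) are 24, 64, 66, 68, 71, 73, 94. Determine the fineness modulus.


FM = sum(cumulative % retained) / 100
= 460 / 100
= 4.6

4.6


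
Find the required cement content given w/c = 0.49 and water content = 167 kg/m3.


Cement = water / (w/c)
= 167 / 0.49
= 340.8 kg/m3

340.8


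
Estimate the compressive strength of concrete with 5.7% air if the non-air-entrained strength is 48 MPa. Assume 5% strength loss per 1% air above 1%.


Strength loss = (5.7 - 1) * 5 = 23.5%
f'c = 48 * (1 - 23.5/100)
= 36.72 MPa

36.72


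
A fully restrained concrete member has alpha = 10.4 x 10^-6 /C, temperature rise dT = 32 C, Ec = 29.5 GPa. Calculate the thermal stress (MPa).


sigma = alpha * dT * Ec
= 10.4e-6 * 32 * 29.5 * 1000
= 9.818 MPa

9.818


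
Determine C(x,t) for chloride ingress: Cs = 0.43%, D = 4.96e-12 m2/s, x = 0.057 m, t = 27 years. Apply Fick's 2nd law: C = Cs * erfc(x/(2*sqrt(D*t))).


t_seconds = 27 * 365.25 * 24 * 3600 = 852055200.0 s
arg = 0.057 / (2 * sqrt(4.96e-12 * 852055200.0))
= 0.4384
erfc(0.4384) = 0.5353
C = 0.43 * 0.5353 = 0.2302%

0.2302


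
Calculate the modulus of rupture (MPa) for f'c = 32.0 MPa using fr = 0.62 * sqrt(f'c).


fr = 0.62 * sqrt(32.0)
= 3.507 MPa

3.507


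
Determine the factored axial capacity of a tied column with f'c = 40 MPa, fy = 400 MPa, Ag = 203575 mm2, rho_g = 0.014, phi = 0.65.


Ast = rho * Ag = 0.014 * 203575 = 2850.05 mm2
phi*Pn = 0.65 * 0.80 * (0.85 * 40 * (203575 - 2850.05) + 400 * 2850.05) / 1000
= 4141.63 kN

4141.63


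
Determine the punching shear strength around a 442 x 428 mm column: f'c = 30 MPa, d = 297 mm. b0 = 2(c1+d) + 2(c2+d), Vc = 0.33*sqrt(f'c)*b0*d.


b0 = 2*(442 + 297) + 2*(428 + 297) = 2928 mm
Vc = 0.33 * sqrt(30) * 2928 * 297 / 1000
= 1571.82 kN

1571.82


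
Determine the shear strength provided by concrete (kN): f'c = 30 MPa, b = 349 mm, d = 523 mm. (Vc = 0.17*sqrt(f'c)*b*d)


Vc = 0.17 * sqrt(30) * 349 * 523 / 1000
= 169.96 kN

169.96


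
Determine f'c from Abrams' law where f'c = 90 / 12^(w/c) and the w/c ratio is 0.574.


f'c = 90 / 12^0.574
= 90 / 4.163
= 21.62 MPa

21.62


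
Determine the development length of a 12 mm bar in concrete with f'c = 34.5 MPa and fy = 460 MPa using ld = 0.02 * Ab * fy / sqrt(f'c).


Ab = pi * 12^2 / 4 = 113.097 mm2
ld = 0.02 * 113.097 * 460 / sqrt(34.5)
= 177.1 mm

177.1


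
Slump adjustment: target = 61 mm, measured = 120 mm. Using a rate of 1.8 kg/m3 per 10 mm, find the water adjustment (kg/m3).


Difference = 61 - 120 = -59 mm
Water adjustment = -59 * 1.8 / 10 = -10.6 kg/m3

-10.6


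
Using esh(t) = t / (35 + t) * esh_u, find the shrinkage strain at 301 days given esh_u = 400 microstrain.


esh(301) = 301 / (35 + 301) * 400
= 301 / 336 * 400
= 358.3 microstrain

358.3


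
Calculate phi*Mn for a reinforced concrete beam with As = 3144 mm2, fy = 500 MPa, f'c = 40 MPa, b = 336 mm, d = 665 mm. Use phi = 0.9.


a = As * fy / (0.85 * f'c * b)
= 3144 * 500 / (0.85 * 40 * 336)
= 137.605 mm
Mn = As * fy * (d - a/2) / 10^6
= 937.2224 kN-m
phi*Mn = 0.9 * 937.2224 = 843.5 kN-m

843.5


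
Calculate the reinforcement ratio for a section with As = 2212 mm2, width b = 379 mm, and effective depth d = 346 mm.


rho = As / (b * d)
= 2212 / (379 * 346)
= 0.0169

0.0169


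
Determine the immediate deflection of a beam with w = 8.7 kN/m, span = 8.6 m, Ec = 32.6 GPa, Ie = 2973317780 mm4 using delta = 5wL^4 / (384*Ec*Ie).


Convert: L = 8.6 m = 8600 mm, Ec = 32.6 GPa = 32600 MPa
delta = 5 * 8.7 * 8600^4 / (384 * 32600 * 2973317780)
= 6.39 mm

6.39


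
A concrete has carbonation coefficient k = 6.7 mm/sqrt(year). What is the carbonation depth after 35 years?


depth = k * sqrt(t)
= 6.7 * sqrt(35)
= 39.64 mm

39.64


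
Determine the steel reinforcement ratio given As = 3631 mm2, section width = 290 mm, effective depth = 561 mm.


rho = As / (b * d)
= 3631 / (290 * 561)
= 0.0223

0.0223


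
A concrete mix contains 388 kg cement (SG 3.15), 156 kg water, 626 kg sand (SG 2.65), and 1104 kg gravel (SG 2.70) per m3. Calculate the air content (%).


Vol cement = 388 / (3.15 * 1000) = 0.123175 m3
Vol water = 156 / 1000 = 0.156 m3
Vol sand = 626 / (2.65 * 1000) = 0.236226 m3
Vol gravel = 1104 / (2.70 * 1000) = 0.408889 m3
Total solid + water volume = 0.92429 m3
Air = (1 - 0.92429) * 100 = 7.57%

7.57


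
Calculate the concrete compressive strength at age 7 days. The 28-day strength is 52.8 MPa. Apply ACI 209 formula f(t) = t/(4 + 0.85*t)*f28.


f(7) = 7 / (4 + 0.85 * 7) * 52.8
= 7 / 9.95 * 52.8
= 37.15 MPa

37.15


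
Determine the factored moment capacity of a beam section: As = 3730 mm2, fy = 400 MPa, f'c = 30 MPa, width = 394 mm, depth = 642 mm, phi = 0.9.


a = As * fy / (0.85 * f'c * b)
= 3730 * 400 / (0.85 * 30 * 394)
= 148.502 mm
Mn = As * fy * (d - a/2) / 10^6
= 847.0815 kN-m
phi*Mn = 0.9 * 847.0815 = 762.37 kN-m

762.37


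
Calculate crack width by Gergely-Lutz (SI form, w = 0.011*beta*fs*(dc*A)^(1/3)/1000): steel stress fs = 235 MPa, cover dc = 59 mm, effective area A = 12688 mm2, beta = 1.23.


w = 0.011 * beta * fs * (dc * A)^(1/3) / 1000
= 0.011 * 1.23 * 235 * (59 * 12688)^(1/3) / 1000
= 0.289 mm

0.289


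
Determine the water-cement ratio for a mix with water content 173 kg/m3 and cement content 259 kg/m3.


w/c = water / cement
w/c = 173 / 259 = 0.668

0.668


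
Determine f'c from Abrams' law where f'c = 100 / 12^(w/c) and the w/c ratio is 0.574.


f'c = 100 / 12^0.574
= 100 / 4.163
= 24.02 MPa

24.02


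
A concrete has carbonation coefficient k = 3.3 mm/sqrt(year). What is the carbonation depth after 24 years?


depth = k * sqrt(t)
= 3.3 * sqrt(24)
= 16.17 mm

16.17


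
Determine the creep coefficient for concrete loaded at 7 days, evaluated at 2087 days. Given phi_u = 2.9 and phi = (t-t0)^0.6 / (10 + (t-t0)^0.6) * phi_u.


dt = 2087 - 7 = 2080
phi = 2080^0.6 / (10 + 2080^0.6) * 2.9
= 2.631

2.631


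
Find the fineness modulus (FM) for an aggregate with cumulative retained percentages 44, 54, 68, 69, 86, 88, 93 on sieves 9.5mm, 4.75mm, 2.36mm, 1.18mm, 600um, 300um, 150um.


FM = sum(cumulative % retained) / 100
= 502 / 100
= 5.02

5.02


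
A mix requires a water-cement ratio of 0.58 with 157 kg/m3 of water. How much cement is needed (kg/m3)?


Cement = water / (w/c)
= 157 / 0.58
= 270.7 kg/m3

270.7


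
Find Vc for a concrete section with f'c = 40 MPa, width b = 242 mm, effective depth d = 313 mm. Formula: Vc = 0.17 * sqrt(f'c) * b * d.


Vc = 0.17 * sqrt(40) * 242 * 313 / 1000
= 81.44 kN

81.44


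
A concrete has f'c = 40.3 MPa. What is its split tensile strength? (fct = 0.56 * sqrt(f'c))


fct = 0.56 * sqrt(40.3)
= 0.56 * 6.348
= 3.555 MPa

3.555


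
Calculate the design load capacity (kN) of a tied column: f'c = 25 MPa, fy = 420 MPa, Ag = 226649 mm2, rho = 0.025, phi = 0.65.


Ast = rho * Ag = 0.025 * 226649 = 5666.225 mm2
phi*Pn = 0.65 * 0.80 * (0.85 * 25 * (226649 - 5666.225) + 420 * 5666.225) / 1000
= 3679.36 kN

3679.36


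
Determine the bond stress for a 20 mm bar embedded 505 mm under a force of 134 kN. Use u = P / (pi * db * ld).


u = P / (pi * db * ld)
= 134 * 1000 / (pi * 20 * 505)
= 4.223 MPa

4.223


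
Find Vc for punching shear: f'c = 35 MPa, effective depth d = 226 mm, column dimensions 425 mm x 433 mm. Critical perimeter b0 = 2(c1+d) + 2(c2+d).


b0 = 2*(425 + 226) + 2*(433 + 226) = 2620 mm
Vc = 0.33 * sqrt(35) * 2620 * 226 / 1000
= 1156.0 kN

1156.0


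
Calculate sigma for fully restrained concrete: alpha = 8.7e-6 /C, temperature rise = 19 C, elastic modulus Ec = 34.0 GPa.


sigma = alpha * dT * Ec
= 8.7e-6 * 19 * 34.0 * 1000
= 5.62 MPa

5.62


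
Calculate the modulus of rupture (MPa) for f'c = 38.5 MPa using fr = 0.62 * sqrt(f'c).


fr = 0.62 * sqrt(38.5)
= 3.847 MPa

3.847


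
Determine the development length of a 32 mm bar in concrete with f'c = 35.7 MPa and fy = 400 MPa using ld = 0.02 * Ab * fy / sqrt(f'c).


Ab = pi * 32^2 / 4 = 804.248 mm2
ld = 0.02 * 804.248 * 400 / sqrt(35.7)
= 1076.8 mm

1076.8


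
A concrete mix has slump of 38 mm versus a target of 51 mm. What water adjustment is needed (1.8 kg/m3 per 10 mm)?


Difference = 51 - 38 = 13 mm
Water adjustment = 13 * 1.8 / 10 = 2.3 kg/m3

2.3


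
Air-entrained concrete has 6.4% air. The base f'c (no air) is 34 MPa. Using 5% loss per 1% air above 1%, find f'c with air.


Strength loss = (6.4 - 1) * 5 = 27.0%
f'c = 34 * (1 - 27.0/100)
= 24.82 MPa

24.82


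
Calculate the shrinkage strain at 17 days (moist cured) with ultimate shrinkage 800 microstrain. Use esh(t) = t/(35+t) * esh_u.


esh(17) = 17 / (35 + 17) * 800
= 17 / 52 * 800
= 261.5 microstrain

261.5


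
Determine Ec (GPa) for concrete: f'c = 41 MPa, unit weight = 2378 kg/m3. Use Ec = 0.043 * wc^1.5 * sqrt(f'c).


Ec = 0.043 * 2378^1.5 * sqrt(41) / 1000
= 31.93 GPa

31.93


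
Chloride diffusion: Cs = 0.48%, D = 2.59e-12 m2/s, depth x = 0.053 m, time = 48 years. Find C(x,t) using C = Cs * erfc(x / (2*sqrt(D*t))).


t_seconds = 48 * 365.25 * 24 * 3600 = 1514764800.0 s
arg = 0.053 / (2 * sqrt(2.59e-12 * 1514764800.0))
= 0.4231
erfc(0.4231) = 0.5496
C = 0.48 * 0.5496 = 0.2638%

0.2638


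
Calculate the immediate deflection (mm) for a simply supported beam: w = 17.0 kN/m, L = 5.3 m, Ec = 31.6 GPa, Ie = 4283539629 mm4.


Convert: L = 5.3 m = 5300 mm, Ec = 31.6 GPa = 31600 MPa
delta = 5 * 17.0 * 5300^4 / (384 * 31600 * 4283539629)
= 1.29 mm

1.29


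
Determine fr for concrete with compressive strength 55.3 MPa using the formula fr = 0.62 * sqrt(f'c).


fr = 0.62 * sqrt(55.3)
= 4.611 MPa

4.611


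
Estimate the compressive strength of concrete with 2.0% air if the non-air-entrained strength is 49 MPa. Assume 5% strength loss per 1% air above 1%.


Strength loss = (2.0 - 1) * 5 = 5.0%
f'c = 49 * (1 - 5.0/100)
= 46.55 MPa

46.55


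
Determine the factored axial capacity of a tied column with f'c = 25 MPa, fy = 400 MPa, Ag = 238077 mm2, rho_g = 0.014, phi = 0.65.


Ast = rho * Ag = 0.014 * 238077 = 3333.078 mm2
phi*Pn = 0.65 * 0.80 * (0.85 * 25 * (238077 - 3333.078) + 400 * 3333.078) / 1000
= 3287.2 kN

3287.2


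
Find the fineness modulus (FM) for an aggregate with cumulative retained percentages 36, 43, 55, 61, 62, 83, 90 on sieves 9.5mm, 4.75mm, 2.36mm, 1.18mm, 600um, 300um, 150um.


FM = sum(cumulative % retained) / 100
= 430 / 100
= 4.3

4.3


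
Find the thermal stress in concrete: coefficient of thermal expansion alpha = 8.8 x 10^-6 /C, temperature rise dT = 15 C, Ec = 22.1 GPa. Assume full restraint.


sigma = alpha * dT * Ec
= 8.8e-6 * 15 * 22.1 * 1000
= 2.917 MPa

2.917


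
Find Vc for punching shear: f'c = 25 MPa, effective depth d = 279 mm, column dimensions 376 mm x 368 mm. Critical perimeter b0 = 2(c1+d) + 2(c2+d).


b0 = 2*(376 + 279) + 2*(368 + 279) = 2604 mm
Vc = 0.33 * sqrt(25) * 2604 * 279 / 1000
= 1198.75 kN

1198.75


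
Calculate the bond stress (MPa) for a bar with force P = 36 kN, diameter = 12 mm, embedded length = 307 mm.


u = P / (pi * db * ld)
= 36 * 1000 / (pi * 12 * 307)
= 3.111 MPa

3.111


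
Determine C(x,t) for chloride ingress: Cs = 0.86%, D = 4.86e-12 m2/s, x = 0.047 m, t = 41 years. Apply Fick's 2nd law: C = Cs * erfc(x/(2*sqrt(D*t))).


t_seconds = 41 * 365.25 * 24 * 3600 = 1293861600.0 s
arg = 0.047 / (2 * sqrt(4.86e-12 * 1293861600.0))
= 0.2964
erfc(0.2964) = 0.6751
C = 0.86 * 0.6751 = 0.5806%

0.5806


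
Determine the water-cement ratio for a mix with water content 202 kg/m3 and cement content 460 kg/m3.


w/c = water / cement
w/c = 202 / 460 = 0.439

0.439


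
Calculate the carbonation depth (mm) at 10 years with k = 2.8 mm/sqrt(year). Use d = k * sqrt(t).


depth = k * sqrt(t)
= 2.8 * sqrt(10)
= 8.85 mm

8.85


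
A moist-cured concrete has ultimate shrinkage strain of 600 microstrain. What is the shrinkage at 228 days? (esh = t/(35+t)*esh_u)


esh(228) = 228 / (35 + 228) * 600
= 228 / 263 * 600
= 520.2 microstrain

520.2


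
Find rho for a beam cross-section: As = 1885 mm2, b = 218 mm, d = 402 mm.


rho = As / (b * d)
= 1885 / (218 * 402)
= 0.0215

0.0215


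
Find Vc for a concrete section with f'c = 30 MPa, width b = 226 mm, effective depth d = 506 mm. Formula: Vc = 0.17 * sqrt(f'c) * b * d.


Vc = 0.17 * sqrt(30) * 226 * 506 / 1000
= 106.48 kN

106.48


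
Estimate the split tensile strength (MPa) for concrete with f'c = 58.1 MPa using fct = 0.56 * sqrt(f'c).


fct = 0.56 * sqrt(58.1)
= 0.56 * 7.622
= 4.269 MPa

4.269


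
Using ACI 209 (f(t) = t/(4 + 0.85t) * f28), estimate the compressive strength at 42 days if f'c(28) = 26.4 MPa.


f(42) = 42 / (4 + 0.85 * 42) * 26.4
= 42 / 39.7 * 26.4
= 27.93 MPa

27.93


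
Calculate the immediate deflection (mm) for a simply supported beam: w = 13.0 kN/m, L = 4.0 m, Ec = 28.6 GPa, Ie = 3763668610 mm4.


Convert: L = 4.0 m = 4000 mm, Ec = 28.6 GPa = 28600 MPa
delta = 5 * 13.0 * 4000^4 / (384 * 28600 * 3763668610)
= 0.4 mm

0.4


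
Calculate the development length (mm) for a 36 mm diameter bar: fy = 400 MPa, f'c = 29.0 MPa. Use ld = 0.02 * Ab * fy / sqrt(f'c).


Ab = pi * 36^2 / 4 = 1017.876 mm2
ld = 0.02 * 1017.876 * 400 / sqrt(29.0)
= 1512.1 mm

1512.1


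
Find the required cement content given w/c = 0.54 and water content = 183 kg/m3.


Cement = water / (w/c)
= 183 / 0.54
= 338.9 kg/m3

338.9


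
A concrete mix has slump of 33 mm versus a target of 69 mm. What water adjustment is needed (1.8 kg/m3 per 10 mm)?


Difference = 69 - 33 = 36 mm
Water adjustment = 36 * 1.8 / 10 = 6.5 kg/m3

6.5


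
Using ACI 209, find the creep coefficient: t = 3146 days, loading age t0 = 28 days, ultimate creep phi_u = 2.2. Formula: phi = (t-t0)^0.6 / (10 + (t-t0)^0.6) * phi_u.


dt = 3146 - 28 = 3118
phi = 3118^0.6 / (10 + 3118^0.6) * 2.2
= 2.037

2.037


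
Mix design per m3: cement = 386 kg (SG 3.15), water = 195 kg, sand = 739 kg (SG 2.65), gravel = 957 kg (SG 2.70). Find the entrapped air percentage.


Vol cement = 386 / (3.15 * 1000) = 0.12254 m3
Vol water = 195 / 1000 = 0.195 m3
Vol sand = 739 / (2.65 * 1000) = 0.278868 m3
Vol gravel = 957 / (2.70 * 1000) = 0.354444 m3
Total solid + water volume = 0.950852 m3
Air = (1 - 0.950852) * 100 = 4.91%

4.91


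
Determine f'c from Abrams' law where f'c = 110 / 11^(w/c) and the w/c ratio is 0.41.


f'c = 110 / 11^0.41
= 110 / 2.673
= 41.15 MPa

41.15


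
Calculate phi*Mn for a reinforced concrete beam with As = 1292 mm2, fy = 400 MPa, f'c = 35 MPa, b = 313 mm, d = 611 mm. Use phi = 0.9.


a = As * fy / (0.85 * f'c * b)
= 1292 * 400 / (0.85 * 35 * 313)
= 55.4998 mm
Mn = As * fy * (d - a/2) / 10^6
= 301.4237 kN-m
phi*Mn = 0.9 * 301.4237 = 271.28 kN-m

271.28


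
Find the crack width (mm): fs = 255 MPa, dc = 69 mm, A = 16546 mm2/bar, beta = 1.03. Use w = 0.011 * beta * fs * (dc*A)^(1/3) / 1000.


w = 0.011 * beta * fs * (dc * A)^(1/3) / 1000
= 0.011 * 1.03 * 255 * (69 * 16546)^(1/3) / 1000
= 0.302 mm

0.302


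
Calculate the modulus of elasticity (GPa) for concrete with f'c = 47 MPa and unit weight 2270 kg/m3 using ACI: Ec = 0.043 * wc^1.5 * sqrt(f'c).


Ec = 0.043 * 2270^1.5 * sqrt(47) / 1000
= 31.88 GPa

31.88


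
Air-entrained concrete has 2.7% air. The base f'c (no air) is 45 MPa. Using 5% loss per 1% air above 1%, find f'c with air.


Strength loss = (2.7 - 1) * 5 = 8.5%
f'c = 45 * (1 - 8.5/100)
= 41.18 MPa

41.18


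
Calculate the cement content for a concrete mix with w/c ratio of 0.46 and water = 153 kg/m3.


Cement = water / (w/c)
= 153 / 0.46
= 332.6 kg/m3

332.6


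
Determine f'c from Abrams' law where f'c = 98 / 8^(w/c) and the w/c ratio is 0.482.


f'c = 98 / 8^0.482
= 98 / 2.725
= 35.97 MPa

35.97


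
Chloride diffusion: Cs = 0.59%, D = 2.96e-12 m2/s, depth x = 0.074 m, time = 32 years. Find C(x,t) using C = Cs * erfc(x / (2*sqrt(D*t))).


t_seconds = 32 * 365.25 * 24 * 3600 = 1009843200.0 s
arg = 0.074 / (2 * sqrt(2.96e-12 * 1009843200.0))
= 0.6768
erfc(0.6768) = 0.3385
C = 0.59 * 0.3385 = 0.1997%

0.1997


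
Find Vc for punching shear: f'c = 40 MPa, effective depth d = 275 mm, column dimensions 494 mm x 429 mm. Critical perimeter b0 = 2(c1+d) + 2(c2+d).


b0 = 2*(494 + 275) + 2*(429 + 275) = 2946 mm
Vc = 0.33 * sqrt(40) * 2946 * 275 / 1000
= 1690.87 kN

1690.87


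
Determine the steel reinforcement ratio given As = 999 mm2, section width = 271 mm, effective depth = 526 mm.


rho = As / (b * d)
= 999 / (271 * 526)
= 0.007

0.007


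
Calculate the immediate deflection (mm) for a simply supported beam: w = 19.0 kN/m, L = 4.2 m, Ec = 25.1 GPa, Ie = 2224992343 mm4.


Convert: L = 4.2 m = 4200 mm, Ec = 25.1 GPa = 25100 MPa
delta = 5 * 19.0 * 4200^4 / (384 * 25100 * 2224992343)
= 1.38 mm

1.38


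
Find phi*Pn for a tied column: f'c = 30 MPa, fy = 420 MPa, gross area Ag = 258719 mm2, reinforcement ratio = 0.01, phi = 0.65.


Ast = rho * Ag = 0.01 * 258719 = 2587.19 mm2
phi*Pn = 0.65 * 0.80 * (0.85 * 30 * (258719 - 2587.19) + 420 * 2587.19) / 1000
= 3961.35 kN

3961.35


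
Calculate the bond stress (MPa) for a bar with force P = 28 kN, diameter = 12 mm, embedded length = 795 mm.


u = P / (pi * db * ld)
= 28 * 1000 / (pi * 12 * 795)
= 0.934 MPa

0.934


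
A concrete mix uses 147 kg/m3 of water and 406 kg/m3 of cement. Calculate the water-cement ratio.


w/c = water / cement
w/c = 147 / 406 = 0.362

0.362


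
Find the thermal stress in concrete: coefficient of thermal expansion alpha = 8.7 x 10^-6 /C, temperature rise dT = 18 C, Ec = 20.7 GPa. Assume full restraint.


sigma = alpha * dT * Ec
= 8.7e-6 * 18 * 20.7 * 1000
= 3.242 MPa

3.242


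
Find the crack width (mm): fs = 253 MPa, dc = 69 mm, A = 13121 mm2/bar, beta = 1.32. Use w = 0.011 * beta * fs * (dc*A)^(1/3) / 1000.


w = 0.011 * beta * fs * (dc * A)^(1/3) / 1000
= 0.011 * 1.32 * 253 * (69 * 13121)^(1/3) / 1000
= 0.355 mm

0.355


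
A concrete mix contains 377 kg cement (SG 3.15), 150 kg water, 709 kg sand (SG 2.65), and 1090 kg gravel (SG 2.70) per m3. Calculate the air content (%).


Vol cement = 377 / (3.15 * 1000) = 0.119683 m3
Vol water = 150 / 1000 = 0.15 m3
Vol sand = 709 / (2.65 * 1000) = 0.267547 m3
Vol gravel = 1090 / (2.70 * 1000) = 0.403704 m3
Total solid + water volume = 0.940933 m3
Air = (1 - 0.940933) * 100 = 5.91%

5.91


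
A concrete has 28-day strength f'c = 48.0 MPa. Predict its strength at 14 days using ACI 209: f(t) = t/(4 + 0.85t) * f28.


f(14) = 14 / (4 + 0.85 * 14) * 48.0
= 14 / 15.9 * 48.0
= 42.26 MPa

42.26


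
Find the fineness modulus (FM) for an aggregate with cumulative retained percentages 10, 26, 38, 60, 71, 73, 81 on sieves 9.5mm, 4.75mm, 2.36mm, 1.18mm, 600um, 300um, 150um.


FM = sum(cumulative % retained) / 100
= 359 / 100
= 3.59

3.59


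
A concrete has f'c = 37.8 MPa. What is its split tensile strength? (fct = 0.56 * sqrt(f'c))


fct = 0.56 * sqrt(37.8)
= 0.56 * 6.148
= 3.443 MPa

3.443


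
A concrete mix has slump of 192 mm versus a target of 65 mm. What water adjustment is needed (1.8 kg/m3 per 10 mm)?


Difference = 65 - 192 = -127 mm
Water adjustment = -127 * 1.8 / 10 = -22.9 kg/m3

-22.9


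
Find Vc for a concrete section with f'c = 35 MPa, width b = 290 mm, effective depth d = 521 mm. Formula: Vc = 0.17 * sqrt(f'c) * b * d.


Vc = 0.17 * sqrt(35) * 290 * 521 / 1000
= 151.96 kN

151.96


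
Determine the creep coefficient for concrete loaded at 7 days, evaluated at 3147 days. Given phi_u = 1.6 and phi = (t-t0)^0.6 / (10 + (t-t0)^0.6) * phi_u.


dt = 3147 - 7 = 3140
phi = 3140^0.6 / (10 + 3140^0.6) * 1.6
= 1.482

1.482


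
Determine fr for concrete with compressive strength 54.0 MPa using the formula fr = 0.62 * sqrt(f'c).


fr = 0.62 * sqrt(54.0)
= 4.556 MPa

4.556


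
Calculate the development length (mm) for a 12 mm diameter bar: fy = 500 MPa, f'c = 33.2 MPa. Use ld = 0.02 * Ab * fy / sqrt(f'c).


Ab = pi * 12^2 / 4 = 113.097 mm2
ld = 0.02 * 113.097 * 500 / sqrt(33.2)
= 196.3 mm

196.3


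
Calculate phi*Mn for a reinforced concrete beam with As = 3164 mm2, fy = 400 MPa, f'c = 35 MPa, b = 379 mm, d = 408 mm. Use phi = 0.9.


a = As * fy / (0.85 * f'c * b)
= 3164 * 400 / (0.85 * 35 * 379)
= 112.2458 mm
Mn = As * fy * (d - a/2) / 10^6
= 445.3356 kN-m
phi*Mn = 0.9 * 445.3356 = 400.8 kN-m

400.8


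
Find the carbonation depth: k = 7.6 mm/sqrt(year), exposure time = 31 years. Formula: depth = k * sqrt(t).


depth = k * sqrt(t)
= 7.6 * sqrt(31)
= 42.32 mm

42.32


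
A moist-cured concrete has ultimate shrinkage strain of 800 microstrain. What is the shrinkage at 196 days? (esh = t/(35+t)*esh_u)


esh(196) = 196 / (35 + 196) * 800
= 196 / 231 * 800
= 678.8 microstrain

678.8


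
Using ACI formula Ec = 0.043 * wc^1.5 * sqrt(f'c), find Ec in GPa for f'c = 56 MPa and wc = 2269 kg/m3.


Ec = 0.043 * 2269^1.5 * sqrt(56) / 1000
= 34.78 GPa

34.78


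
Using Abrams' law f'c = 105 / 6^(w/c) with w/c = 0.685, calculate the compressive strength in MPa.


f'c = 105 / 6^0.685
= 105 / 3.412
= 30.77 MPa

30.77


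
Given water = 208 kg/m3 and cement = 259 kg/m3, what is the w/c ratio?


w/c = water / cement
w/c = 208 / 259 = 0.803

0.803


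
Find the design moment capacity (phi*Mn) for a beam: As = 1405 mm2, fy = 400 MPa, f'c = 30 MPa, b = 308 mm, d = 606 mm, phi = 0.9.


a = As * fy / (0.85 * f'c * b)
= 1405 * 400 / (0.85 * 30 * 308)
= 71.5559 mm
Mn = As * fy * (d - a/2) / 10^6
= 320.4648 kN-m
phi*Mn = 0.9 * 320.4648 = 288.42 kN-m

288.42


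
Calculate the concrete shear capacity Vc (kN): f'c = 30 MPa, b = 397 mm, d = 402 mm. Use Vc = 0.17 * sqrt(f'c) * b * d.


Vc = 0.17 * sqrt(30) * 397 * 402 / 1000
= 148.6 kN

148.6


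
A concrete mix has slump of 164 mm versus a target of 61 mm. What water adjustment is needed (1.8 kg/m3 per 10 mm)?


Difference = 61 - 164 = -103 mm
Water adjustment = -103 * 1.8 / 10 = -18.5 kg/m3

-18.5


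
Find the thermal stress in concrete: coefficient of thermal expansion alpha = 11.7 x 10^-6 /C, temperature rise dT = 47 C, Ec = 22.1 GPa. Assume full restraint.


sigma = alpha * dT * Ec
= 11.7e-6 * 47 * 22.1 * 1000
= 12.153 MPa

12.153


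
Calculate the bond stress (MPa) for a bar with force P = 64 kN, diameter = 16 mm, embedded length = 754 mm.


u = P / (pi * db * ld)
= 64 * 1000 / (pi * 16 * 754)
= 1.689 MPa

1.689


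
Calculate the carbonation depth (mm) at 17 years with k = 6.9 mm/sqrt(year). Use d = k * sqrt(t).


depth = k * sqrt(t)
= 6.9 * sqrt(17)
= 28.45 mm

28.45


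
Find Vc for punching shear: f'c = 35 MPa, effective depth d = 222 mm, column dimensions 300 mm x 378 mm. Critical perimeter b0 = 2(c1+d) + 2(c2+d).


b0 = 2*(300 + 222) + 2*(378 + 222) = 2244 mm
Vc = 0.33 * sqrt(35) * 2244 * 222 / 1000
= 972.58 kN

972.58


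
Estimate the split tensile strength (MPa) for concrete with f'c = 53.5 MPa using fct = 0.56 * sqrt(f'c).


fct = 0.56 * sqrt(53.5)
= 0.56 * 7.314
= 4.096 MPa

4.096


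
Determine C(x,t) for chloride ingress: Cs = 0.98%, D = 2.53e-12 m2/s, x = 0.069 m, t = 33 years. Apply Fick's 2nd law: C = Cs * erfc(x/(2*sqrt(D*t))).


t_seconds = 33 * 365.25 * 24 * 3600 = 1041400800.0 s
arg = 0.069 / (2 * sqrt(2.53e-12 * 1041400800.0))
= 0.6721
erfc(0.6721) = 0.3418
C = 0.98 * 0.3418 = 0.335%

0.335


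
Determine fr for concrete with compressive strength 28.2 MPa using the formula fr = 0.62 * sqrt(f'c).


fr = 0.62 * sqrt(28.2)
= 3.292 MPa

3.292
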